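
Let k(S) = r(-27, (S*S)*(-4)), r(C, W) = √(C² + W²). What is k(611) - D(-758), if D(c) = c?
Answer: 758 + √2229897105385 ≈ 1.4940e+6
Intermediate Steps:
k(S) = √(729 + 16*S⁴) (k(S) = √((-27)² + ((S*S)*(-4))²) = √(729 + (S²*(-4))²) = √(729 + (-4*S²)²) = √(729 + 16*S⁴))
k(611) - D(-758) = √(729 + 16*611⁴) - 1*(-758) = √(729 + 16*139368569041) + 758 = √(729 + 2229897104656) + 758 = √2229897105385 + 758 = 758 + √2229897105385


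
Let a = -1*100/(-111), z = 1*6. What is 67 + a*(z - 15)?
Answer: 2179/37 ≈ 58.892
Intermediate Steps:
z = 6
a = 100/111 (a = -100*(-1/111) = 100/111 ≈ 0.90090)
67 + a*(z - 15) = 67 + 100*(6 - 15)/111 = 67 + (100/111)*(-9) = 67 - 300/37 = 2179/37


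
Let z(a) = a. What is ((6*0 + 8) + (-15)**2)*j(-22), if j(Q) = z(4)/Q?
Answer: -466/11 ≈ -42.364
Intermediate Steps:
j(Q) = 4/Q
((6*0 + 8) + (-15)**2)*j(-22) = ((6*0 + 8) + (-15)**2)*(4/(-22)) = ((0 + 8) + 225)*(4*(-1/22)) = (8 + 225)*(-2/11) = 233*(-2/11) = -466/11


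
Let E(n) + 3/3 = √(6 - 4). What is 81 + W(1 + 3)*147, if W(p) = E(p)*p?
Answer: -507 + 588*√2 ≈ 324.56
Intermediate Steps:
E(n) = -1 + √2 (E(n) = -1 + √(6 - 4) = -1 + √2)
W(p) = p*(-1 + √2) (W(p) = (-1 + √2)*p = p*(-1 + √2))
81 + W(1 + 3)*147 = 81 + ((1 + 3)*(-1 + √2))*147 = 81 + (4*(-1 + √2))*147 = 81 + (-4 + 4*√2)*147 = 81 + (-588 + 588*√2) = -507 + 588*√2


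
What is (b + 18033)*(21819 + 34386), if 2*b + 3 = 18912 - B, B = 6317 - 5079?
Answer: 3020288085/2 ≈ 1.5101e+9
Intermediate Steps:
B = 1238
b = 17671/2 (b = -3/2 + (18912 - 1*1238)/2 = -3/2 + (18912 - 1238)/2 = -3/2 + (½)*17674 = -3/2 + 8837 = 17671/2 ≈ 8835.5)
(b + 18033)*(21819 + 34386) = (17671/2 + 18033)*(21819 + 34386) = (53737/2)*56205 = 3020288085/2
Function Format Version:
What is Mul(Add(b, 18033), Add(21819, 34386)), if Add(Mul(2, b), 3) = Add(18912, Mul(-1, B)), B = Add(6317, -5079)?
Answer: Rational(3020288085, 2) ≈ 1.5101e+9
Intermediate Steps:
B = 1238
b = Rational(17671, 2) (b = Add(Rational(-3, 2), Mul(Rational(1, 2), Add(18912, Mul(-1, 1238)))) = Add(Rational(-3, 2), Mul(Rational(1, 2), Add(18912, -1238))) = Add(Rational(-3, 2), Mul(Rational(1, 2), 17674)) = Add(Rational(-3, 2), 8837) = Rational(17671, 2) ≈ 8835.5)
Mul(Add(b, 18033), Add(21819, 34386)) = Mul(Add(Rational(17671, 2), 18033), Add(21819, 34386)) = Mul(Rational(53737, 2), 56205) = Rational(3020288085, 2)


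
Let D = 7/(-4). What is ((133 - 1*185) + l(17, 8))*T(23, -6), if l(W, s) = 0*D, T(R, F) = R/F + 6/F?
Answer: 754/3 ≈ 251.33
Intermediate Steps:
T(R, F) = 6/F + R/F
D = -7/4 (D = 7*(-1/4) = -7/4 ≈ -1.7500)
l(W, s) = 0 (l(W, s) = 0*(-7/4) = 0)
((133 - 1*185) + l(17, 8))*T(23, -6) = ((133 - 1*185) + 0)*((6 + 23)/(-6)) = ((133 - 185) + 0)*(-1/6*29) = (-52 + 0)*(-29/6) = -52*(-29/6) = 754/3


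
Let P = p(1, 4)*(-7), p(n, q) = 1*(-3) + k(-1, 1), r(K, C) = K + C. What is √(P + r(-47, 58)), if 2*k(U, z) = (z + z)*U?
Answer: √39 ≈ 6.2450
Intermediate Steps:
k(U, z) = U*z (k(U, z) = ((z + z)*U)/2 = ((2*z)*U)/2 = (2*U*z)/2 = U*z)
r(K, C) = C + K
p(n, q) = -4 (p(n, q) = 1*(-3) - 1*1 = -3 - 1 = -4)
P = 28 (P = -4*(-7) = 28)
√(P + r(-47, 58)) = √(28 + (58 - 47)) = √(28 + 11) = √39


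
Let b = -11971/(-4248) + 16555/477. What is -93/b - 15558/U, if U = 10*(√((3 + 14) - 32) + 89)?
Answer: 3*(-11632440*√15 + 8337540773*I)/(14080705*(√15 - 89*I)) ≈ -19.926 + 0.75927*I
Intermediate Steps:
b = 2816141/75048 (b = -11971*(-1/4248) + 16555*(1/477) = 11971/4248 + 16555/477 = 2816141/75048 ≈ 37.525)
U = 890 + 10*I*√15 (U = 10*(√(17 - 32) + 89) = 10*(√(-15) + 89) = 10*(I*√15 + 89) = 10*(89 + I*√15) = 890 + 10*I*√15 ≈ 890.0 + 38.73*I)
-93/b - 15558/U = -93/2816141/75048 - 15558/(890 + 10*I*√15) = -93*75048/2816141 - 15558/(890 + 10*I*√15) = -6979464/2816141 - 15558/(890 + 10*I*√15)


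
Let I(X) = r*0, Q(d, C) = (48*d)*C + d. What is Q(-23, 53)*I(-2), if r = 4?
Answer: 0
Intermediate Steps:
Q(d, C) = d + 48*C*d (Q(d, C) = 48*C*d + d = d + 48*C*d)
I(X) = 0 (I(X) = 4*0 = 0)
Q(-23, 53)*I(-2) = -23*(1 + 48*53)*0 = -23*(1 + 2544)*0 = -23*2545*0 = -58535*0 = 0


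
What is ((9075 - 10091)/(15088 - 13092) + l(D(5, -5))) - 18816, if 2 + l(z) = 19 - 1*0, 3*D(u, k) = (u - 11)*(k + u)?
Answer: -9380955/499 ≈ -18800.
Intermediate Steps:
D(u, k) = (-11 + u)*(k + u)/3 (D(u, k) = ((u - 11)*(k + u))/3 = ((-11 + u)*(k + u))/3 = (-11 + u)*(k + u)/3)
l(z) = 17 (l(z) = -2 + (19 - 1*0) = -2 + (19 + 0) = -2 + 19 = 17)
((9075 - 10091)/(15088 - 13092) + l(D(5, -5))) - 18816 = ((9075 - 10091)/(15088 - 13092) + 17) - 18816 = (-1016/1996 + 17) - 18816 = (-1016*1/1996 + 17) - 18816 = (-254/499 + 17) - 18816 = 8229/499 - 18816 = -9380955/499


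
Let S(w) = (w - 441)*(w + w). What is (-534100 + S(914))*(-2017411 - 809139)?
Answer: -934299143200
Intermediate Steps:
S(w) = 2*w*(-441 + w) (S(w) = (-441 + w)*(2*w) = 2*w*(-441 + w))
(-534100 + S(914))*(-2017411 - 809139) = (-534100 + 2*914*(-441 + 914))*(-2017411 - 809139) = (-534100 + 2*914*473)*(-2826550) = (-534100 + 864644)*(-2826550) = 330544*(-2826550) = -934299143200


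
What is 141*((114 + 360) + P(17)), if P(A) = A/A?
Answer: 66975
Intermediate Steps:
P(A) = 1
141*((114 + 360) + P(17)) = 141*((114 + 360) + 1) = 141*(474 + 1) = 141*475 = 66975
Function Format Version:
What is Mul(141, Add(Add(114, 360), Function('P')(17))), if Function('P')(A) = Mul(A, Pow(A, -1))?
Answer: 66975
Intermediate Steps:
Function('P')(A) = 1
Mul(141, Add(Add(114, 360), Function('P')(17))) = Mul(141, Add(Add(114, 360), 1)) = Mul(141, Add(474, 1)) = Mul(141, 475) = 66975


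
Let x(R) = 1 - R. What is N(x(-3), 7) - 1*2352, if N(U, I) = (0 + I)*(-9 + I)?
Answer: -2366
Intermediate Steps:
N(U, I) = I*(-9 + I)
N(x(-3), 7) - 1*2352 = 7*(-9 + 7) - 1*2352 = 7*(-2) - 2352 = -14 - 2352 = -2366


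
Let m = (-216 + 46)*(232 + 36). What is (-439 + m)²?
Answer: 2115908001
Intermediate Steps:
m = -45560 (m = -170*268 = -45560)
(-439 + m)² = (-439 - 45560)² = (-45999)² = 2115908001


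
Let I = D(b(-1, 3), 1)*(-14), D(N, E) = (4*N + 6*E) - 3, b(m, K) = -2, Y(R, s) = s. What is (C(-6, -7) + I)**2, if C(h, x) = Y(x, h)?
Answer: 4096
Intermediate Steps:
C(h, x) = h
D(N, E) = -3 + 4*N + 6*E
I = 70 (I = (-3 + 4*(-2) + 6*1)*(-14) = (-3 - 8 + 6)*(-14) = -5*(-14) = 70)
(C(-6, -7) + I)**2 = (-6 + 70)**2 = 64**2 = 4096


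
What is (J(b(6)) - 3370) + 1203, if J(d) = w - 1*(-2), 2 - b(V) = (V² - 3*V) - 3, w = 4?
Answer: -2161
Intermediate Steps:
b(V) = 5 - V² + 3*V (b(V) = 2 - ((V² - 3*V) - 3) = 2 - (-3 + V² - 3*V) = 2 + (3 - V² + 3*V) = 5 - V² + 3*V)
J(d) = 6 (J(d) = 4 - 1*(-2) = 4 + 2 = 6)
(J(b(6)) - 3370) + 1203 = (6 - 3370) + 1203 = -3364 + 1203 = -2161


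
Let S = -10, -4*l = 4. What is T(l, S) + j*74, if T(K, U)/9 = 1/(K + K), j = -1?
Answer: -157/2 ≈ -78.500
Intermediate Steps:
l = -1 (l = -¼*4 = -1)
T(K, U) = 9/(2*K) (T(K, U) = 9/(K + K) = 9/((2*K)) = 9*(1/(2*K)) = 9/(2*K))
T(l, S) + j*74 = (9/2)/(-1) - 1*74 = (9/2)*(-1) - 74 = -9/2 - 74 = -157/2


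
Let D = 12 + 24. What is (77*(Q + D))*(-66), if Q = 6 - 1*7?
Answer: -177870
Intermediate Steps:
Q = -1 (Q = 6 - 7 = -1)
D = 36
(77*(Q + D))*(-66) = (77*(-1 + 36))*(-66) = (77*35)*(-66) = 2695*(-66) = -177870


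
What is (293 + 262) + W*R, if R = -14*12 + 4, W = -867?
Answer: 142743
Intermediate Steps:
R = -164 (R = -168 + 4 = -164)
(293 + 262) + W*R = (293 + 262) - 867*(-164) = 555 + 142188 = 142743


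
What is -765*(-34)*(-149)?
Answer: -3875490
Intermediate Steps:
-765*(-34)*(-149) = -153*(-170)*(-149) = 26010*(-149) = -3875490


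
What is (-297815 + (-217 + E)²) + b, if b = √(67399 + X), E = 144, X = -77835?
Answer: -292486 + 2*I*√2609 ≈ -2.9249e+5 + 102.16*I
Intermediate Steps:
b = 2*I*√2609 (b = √(67399 - 77835) = √(-10436) = 2*I*√2609 ≈ 102.16*I)
(-297815 + (-217 + E)²) + b = (-297815 + (-217 + 144)²) + 2*I*√2609 = (-297815 + (-73)²) + 2*I*√2609 = (-297815 + 5329) + 2*I*√2609 = -292486 + 2*I*√2609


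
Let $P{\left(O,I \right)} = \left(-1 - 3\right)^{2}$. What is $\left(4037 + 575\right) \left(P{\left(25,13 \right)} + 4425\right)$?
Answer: $20481892$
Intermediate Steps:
$P{\left(O,I \right)} = 16$ ($P{\left(O,I \right)} = \left(-4\right)^{2} = 16$)
$\left(4037 + 575\right) \left(P{\left(25,13 \right)} + 4425\right) = \left(4037 + 575\right) \left(16 + 4425\right) = 4612 \cdot 4441 = 20481892$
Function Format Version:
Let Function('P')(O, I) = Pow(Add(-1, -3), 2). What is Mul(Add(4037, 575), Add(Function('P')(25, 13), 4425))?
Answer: 20481892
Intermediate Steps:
Function('P')(O, I) = 16 (Function('P')(O, I) = Pow(-4, 2) = 16)
Mul(Add(4037, 575), Add(Function('P')(25, 13), 4425)) = Mul(Add(4037, 575), Add(16, 4425)) = Mul(4612, 4441) = 20481892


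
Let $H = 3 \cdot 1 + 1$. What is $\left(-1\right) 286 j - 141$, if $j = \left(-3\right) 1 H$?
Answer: $3291$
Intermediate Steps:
$H = 4$ ($H = 3 + 1 = 4$)
$j = -12$ ($j = \left(-3\right) 1 \cdot 4 = \left(-3\right) 4 = -12$)
$\left(-1\right) 286 j - 141 = \left(-1\right) 286 \left(-12\right) - 141 = \left(-286\right) \left(-12\right) - 141 = 3432 - 141 = 3291$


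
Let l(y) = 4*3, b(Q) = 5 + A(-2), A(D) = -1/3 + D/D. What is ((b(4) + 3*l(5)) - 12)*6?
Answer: 178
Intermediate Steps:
A(D) = ⅔ (A(D) = -1*⅓ + 1 = -⅓ + 1 = ⅔)
b(Q) = 17/3 (b(Q) = 5 + ⅔ = 17/3)
l(y) = 12
((b(4) + 3*l(5)) - 12)*6 = ((17/3 + 3*12) - 12)*6 = ((17/3 + 36) - 12)*6 = (125/3 - 12)*6 = (89/3)*6 = 178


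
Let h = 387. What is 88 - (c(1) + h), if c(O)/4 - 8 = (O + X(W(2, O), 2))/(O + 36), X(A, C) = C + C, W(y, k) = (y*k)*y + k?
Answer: -12267/37 ≈ -331.54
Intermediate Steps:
W(y, k) = k + k*y**2 (W(y, k) = (k*y)*y + k = k*y**2 + k = k + k*y**2)
X(A, C) = 2*C
c(O) = 32 + 4*(4 + O)/(36 + O) (c(O) = 32 + 4*((O + 2*2)/(O + 36)) = 32 + 4*((O + 4)/(36 + O)) = 32 + 4*((4 + O)/(36 + O)) = 32 + 4*(4 + O)/(36 + O))
88 - (c(1) + h) = 88 - (4*(292 + 9*1)/(36 + 1) + 387) = 88 - (4*(292 + 9)/37 + 387) = 88 - (4*(1/37)*301 + 387) = 88 - (1204/37 + 387) = 88 - 1*15523/37 = 88 - 15523/37 = -12267/37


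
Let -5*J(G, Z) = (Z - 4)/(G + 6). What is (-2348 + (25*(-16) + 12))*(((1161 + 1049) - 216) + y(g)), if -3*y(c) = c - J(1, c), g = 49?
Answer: -37868064/7 ≈ -5.4097e+6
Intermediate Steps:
J(G, Z) = -(-4 + Z)/(5*(6 + G)) (J(G, Z) = -(Z - 4)/(5*(G + 6)) = -(-4 + Z)/(5*(6 + G)))
y(c) = 4/105 - 12*c/35 (y(c) = -(c - (4 - c)/(5*(6 + 1)))/3 = -(c - (4 - c)/(5*7))/3 = -(c - (4/35 - c/35))/3 = -(c + (-4/35 + c/35))/3 = -(-4/35 + 36*c/35)/3 = 4/105 - 12*c/35)
(-2348 + (25*(-16) + 12))*(((1161 + 1049) - 216) + y(g)) = (-2348 + (25*(-16) + 12))*(((1161 + 1049) - 216) + (4/105 - 12/35*49)) = (-2348 + (-400 + 12))*((2210 - 216) + (4/105 - 84/5)) = (-2348 - 388)*(1994 - 352/21) = -2736*41522/21 = -37868064/7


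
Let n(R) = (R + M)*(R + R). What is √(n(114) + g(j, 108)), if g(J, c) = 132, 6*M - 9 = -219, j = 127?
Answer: 36*√14 ≈ 134.70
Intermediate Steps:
M = -35 (M = 3/2 + (⅙)*(-219) = 3/2 - 73/2 = -35)
n(R) = 2*R*(-35 + R) (n(R) = (R - 35)*(R + R) = (-35 + R)*(2*R) = 2*R*(-35 + R))
√(n(114) + g(j, 108)) = √(2*114*(-35 + 114) + 132) = √(2*114*79 + 132) = √(18012 + 132) = √18144 = 36*√14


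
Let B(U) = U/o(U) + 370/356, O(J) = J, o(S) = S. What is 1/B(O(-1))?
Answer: 178/363 ≈ 0.49036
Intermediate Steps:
B(U) = 363/178 (B(U) = U/U + 370/356 = 1 + 370*(1/356) = 1 + 185/178 = 363/178)
1/B(O(-1)) = 1/(363/178) = 178/363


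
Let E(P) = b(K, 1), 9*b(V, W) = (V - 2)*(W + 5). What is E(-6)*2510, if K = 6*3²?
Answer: 261040/3 ≈ 87013.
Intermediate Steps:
K = 54 (K = 6*9 = 54)
b(V, W) = (-2 + V)*(5 + W)/9 (b(V, W) = ((V - 2)*(W + 5))/9 = ((-2 + V)*(5 + W))/9 = (-2 + V)*(5 + W)/9)
E(P) = 104/3 (E(P) = -10/9 - 2/9*1 + (5/9)*54 + (⅑)*54*1 = -10/9 - 2/9 + 30 + 6 = 104/3)
E(-6)*2510 = (104/3)*2510 = 261040/3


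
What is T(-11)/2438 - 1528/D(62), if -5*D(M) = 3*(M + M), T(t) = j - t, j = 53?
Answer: 2331266/113367 ≈ 20.564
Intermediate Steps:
T(t) = 53 - t
D(M) = -6*M/5 (D(M) = -3*(M + M)/5 = -3*2*M/5 = -6*M/5)
T(-11)/2438 - 1528/D(62) = (53 - 1*(-11))/2438 - 1528/((-6/5*62)) = (53 + 11)*(1/2438) - 1528/(-372/5) = 64*(1/2438) - 1528*(-5/372) = 32/1219 + 1910/93 = 2331266/113367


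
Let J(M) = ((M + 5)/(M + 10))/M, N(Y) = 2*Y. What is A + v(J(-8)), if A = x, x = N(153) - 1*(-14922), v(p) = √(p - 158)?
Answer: 15228 + 5*I*√101/4 ≈ 15228.0 + 12.562*I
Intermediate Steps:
J(M) = (5 + M)/(M*(10 + M)) (J(M) = ((5 + M)/(10 + M))/M = (5 + M)/(M*(10 + M)))
v(p) = √(-158 + p)
x = 15228 (x = 2*153 - 1*(-14922) = 306 + 14922 = 15228)
A = 15228
A + v(J(-8)) = 15228 + √(-158 + (5 - 8)/((-8)*(10 - 8))) = 15228 + √(-158 - ⅛*(-3)/2) = 15228 + √(-158 - ⅛*½*(-3)) = 15228 + √(-158 + 3/16) = 15228 + √(-2525/16) = 15228 + 5*I*√101/4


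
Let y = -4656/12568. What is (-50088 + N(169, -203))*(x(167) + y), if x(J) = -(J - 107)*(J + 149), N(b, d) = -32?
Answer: 1492911509040/1571 ≈ 9.5029e+8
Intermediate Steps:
x(J) = -(-107 + J)*(149 + J)
y = -582/1571 (y = -4656*1/12568 = -582/1571 ≈ -0.37046)
(-50088 + N(169, -203))*(x(167) + y) = (-50088 - 32)*((15943 - 1*167**2 - 42*167) - 582/1571) = -50120*((15943 - 1*27889 - 7014) - 582/1571) = -50120*((15943 - 27889 - 7014) - 582/1571) = -50120*(-18960 - 582/1571) = -50120*(-29786742/1571) = 1492911509040/1571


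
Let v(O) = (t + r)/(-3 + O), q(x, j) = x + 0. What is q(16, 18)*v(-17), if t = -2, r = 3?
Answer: -⅘ ≈ -0.80000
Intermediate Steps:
q(x, j) = x
v(O) = 1/(-3 + O) (v(O) = (-2 + 3)/(-3 + O) = 1/(-3 + O))
q(16, 18)*v(-17) = 16/(-3 - 17) = 16/(-20) = 16*(-1/20) = -⅘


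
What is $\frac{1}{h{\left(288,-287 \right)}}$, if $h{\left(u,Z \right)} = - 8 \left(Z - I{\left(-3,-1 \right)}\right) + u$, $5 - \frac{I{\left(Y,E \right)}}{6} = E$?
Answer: $\frac{1}{2872} \approx 0.00034819$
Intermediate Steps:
$I{\left(Y,E \right)} = 30 - 6 E$
$h{\left(u,Z \right)} = 288 + u - 8 Z$ ($h{\left(u,Z \right)} = - 8 \left(Z - \left(30 - -6\right)\right) + u = - 8 \left(Z - \left(30 + 6\right)\right) + u = - 8 \left(Z - 36\right) + u = - 8 \left(-36 + Z\right) + u = \left(288 - 8 Z\right) + u = 288 + u - 8 Z$)
$\frac{1}{h{\left(288,-287 \right)}} = \frac{1}{288 + 288 - -2296} = \frac{1}{288 + 288 + 2296} = \frac{1}{2872}$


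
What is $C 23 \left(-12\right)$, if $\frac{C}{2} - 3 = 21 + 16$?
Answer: $-22080$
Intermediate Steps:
$C = 80$ ($C = 6 + 2 \left(21 + 16\right) = 6 + 2 \cdot 37 = 6 + 74 = 80$)
$C 23 \left(-12\right) = 80 \cdot 23 \left(-12\right) = 1840 \left(-12\right) = -22080$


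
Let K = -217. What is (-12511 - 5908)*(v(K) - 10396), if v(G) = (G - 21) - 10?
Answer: 196051836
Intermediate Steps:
v(G) = -31 + G (v(G) = (-21 + G) - 10 = -31 + G)
(-12511 - 5908)*(v(K) - 10396) = (-12511 - 5908)*((-31 - 217) - 10396) = -18419*(-248 - 10396) = -18419*(-10644) = 196051836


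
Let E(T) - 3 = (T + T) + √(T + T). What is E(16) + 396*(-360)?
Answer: -142525 + 4*√2 ≈ -1.4252e+5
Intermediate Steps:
E(T) = 3 + 2*T + √2*√T (E(T) = 3 + ((T + T) + √(T + T)) = 3 + (2*T + √(2*T)) = 3 + (2*T + √2*√T) = 3 + 2*T + √2*√T)
E(16) + 396*(-360) = (3 + 2*16 + √2*√16) + 396*(-360) = (3 + 32 + √2*4) - 142560 = (3 + 32 + 4*√2) - 142560 = (35 + 4*√2) - 142560 = -142525 + 4*√2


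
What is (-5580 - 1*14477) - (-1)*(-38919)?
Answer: -58976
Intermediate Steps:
(-5580 - 1*14477) - (-1)*(-38919) = (-5580 - 14477) - 1*38919 = -20057 - 38919 = -58976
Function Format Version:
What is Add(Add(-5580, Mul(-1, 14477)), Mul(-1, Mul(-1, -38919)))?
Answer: -58976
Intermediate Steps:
Add(Add(-5580, Mul(-1, 14477)), Mul(-1, Mul(-1, -38919))) = Add(Add(-5580, -14477), Mul(-1, 38919)) = Add(-20057, -38919) = -58976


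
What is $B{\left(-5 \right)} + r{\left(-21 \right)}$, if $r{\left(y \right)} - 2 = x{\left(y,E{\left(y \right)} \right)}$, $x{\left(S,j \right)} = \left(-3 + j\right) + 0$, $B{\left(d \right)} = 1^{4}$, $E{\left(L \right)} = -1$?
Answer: $-1$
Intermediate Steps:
$B{\left(d \right)} = 1$
$x{\left(S,j \right)} = -3 + j$
$r{\left(y \right)} = -2$ ($r{\left(y \right)} = 2 - 4 = -2$)
$B{\left(-5 \right)} + r{\left(-21 \right)} = 1 - 2 = -1$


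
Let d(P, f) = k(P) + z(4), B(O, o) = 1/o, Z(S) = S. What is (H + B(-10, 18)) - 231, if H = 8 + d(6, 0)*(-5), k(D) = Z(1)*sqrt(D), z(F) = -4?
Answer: -3653/18 - 5*sqrt(6) ≈ -215.19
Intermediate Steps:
k(D) = sqrt(D) (k(D) = 1*sqrt(D) = sqrt(D))
d(P, f) = -4 + sqrt(P) (d(P, f) = sqrt(P) - 4 = -4 + sqrt(P))
H = 28 - 5*sqrt(6) (H = 8 + (-4 + sqrt(6))*(-5) = 8 + (20 - 5*sqrt(6)) = 28 - 5*sqrt(6) ≈ 15.753)
(H + B(-10, 18)) - 231 = ((28 - 5*sqrt(6)) + 1/18) - 231 = (505/18 - 5*sqrt(6)) - 231 = -3653/18 - 5*sqrt(6)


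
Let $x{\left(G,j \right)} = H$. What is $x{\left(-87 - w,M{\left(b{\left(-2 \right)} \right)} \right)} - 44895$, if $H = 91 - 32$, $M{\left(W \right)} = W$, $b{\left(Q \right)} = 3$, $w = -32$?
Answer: $-44836$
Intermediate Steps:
$H = 59$ ($H = 91 - 32 = 59$)
$x{\left(G,j \right)} = 59$
$x{\left(-87 - w,M{\left(b{\left(-2 \right)} \right)} \right)} - 44895 = 59 - 44895 = -44836$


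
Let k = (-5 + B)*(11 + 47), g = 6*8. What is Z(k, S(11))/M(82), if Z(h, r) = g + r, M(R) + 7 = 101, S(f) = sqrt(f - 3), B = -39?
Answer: 24/47 + sqrt(2)/47 ≈ 0.54073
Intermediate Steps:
g = 48
S(f) = sqrt(-3 + f)
M(R) = 94 (M(R) = -7 + 101 = 94)
k = -2552 (k = (-5 - 39)*(11 + 47) = -44*58 = -2552)
Z(h, r) = 48 + r
Z(k, S(11))/M(82) = (48 + sqrt(-3 + 11))/94 = (48 + sqrt(8))*(1/94) = (48 + 2*sqrt(2))*(1/94) = 24/47 + sqrt(2)/47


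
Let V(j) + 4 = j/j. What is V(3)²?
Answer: 9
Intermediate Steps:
V(j) = -3 (V(j) = -4 + j/j = -4 + 1 = -3)
V(3)² = (-3)² = 9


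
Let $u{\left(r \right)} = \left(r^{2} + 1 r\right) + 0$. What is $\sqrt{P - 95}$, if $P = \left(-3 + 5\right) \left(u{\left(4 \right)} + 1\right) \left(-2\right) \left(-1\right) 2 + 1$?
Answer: $\sqrt{74} \approx 8.6023$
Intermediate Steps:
$u{\left(r \right)} = r + r^{2}$ ($u{\left(r \right)} = \left(r^{2} + r\right) + 0 = \left(r + r^{2}\right) + 0 = r + r^{2}$)
$P = 169$ ($P = \left(-3 + 5\right) \left(4 \left(1 + 4\right) + 1\right) \left(-2\right) \left(-1\right) 2 + 1 = 2 \left(4 \cdot 5 + 1\right) \left(-2\right) \left(-1\right) 2 + 1 = 2 \left(20 + 1\right) \left(-2\right) \left(-1\right) 2 + 1 = 2 \cdot 21 \left(-2\right) \left(-1\right) 2 + 1 = 42 \left(-2\right) \left(-1\right) 2 + 1 = \left(-84\right) \left(-1\right) 2 + 1 = 84 \cdot 2 + 1 = 168 + 1 = 169$)
$\sqrt{P - 95} = \sqrt{169 - 95} = \sqrt{74}$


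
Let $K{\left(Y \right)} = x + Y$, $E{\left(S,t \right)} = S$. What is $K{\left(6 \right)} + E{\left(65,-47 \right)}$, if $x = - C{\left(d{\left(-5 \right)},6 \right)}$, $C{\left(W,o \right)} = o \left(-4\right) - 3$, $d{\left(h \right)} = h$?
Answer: $98$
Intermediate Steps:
$C{\left(W,o \right)} = -3 - 4 o$ ($C{\left(W,o \right)} = - 4 o - 3 = -3 - 4 o$)
$x = 27$ ($x = - (-3 - 24) = \left(-1\right) \left(-27\right) = 27$)
$K{\left(Y \right)} = 27 + Y$
$K{\left(6 \right)} + E{\left(65,-47 \right)} = \left(27 + 6\right) + 65 = 33 + 65 = 98$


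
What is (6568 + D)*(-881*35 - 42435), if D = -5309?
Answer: -92246930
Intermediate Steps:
(6568 + D)*(-881*35 - 42435) = (6568 - 5309)*(-881*35 - 42435) = 1259*(-30835 - 42435) = 1259*(-73270) = -92246930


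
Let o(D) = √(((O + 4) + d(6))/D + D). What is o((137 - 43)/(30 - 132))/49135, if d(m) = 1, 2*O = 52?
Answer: 2*I*√49641870/117776595 ≈ 0.00011965*I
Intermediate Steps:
O = 26 (O = (½)*52 = 26)
o(D) = √(D + 31/D) (o(D) = √(((26 + 4) + 1)/D + D) = √((30 + 1)/D + D) = √(31/D + D) = √(D + 31/D))
o((137 - 43)/(30 - 132))/49135 = √((137 - 43)/(30 - 132) + 31/(((137 - 43)/(30 - 132))))/49135 = √(94/(-102) + 31/((94/(-102))))*(1/49135) = √(94*(-1/102) + 31/((94*(-1/102))))*(1/49135) = √(-47/51 + 31/(-47/51))*(1/49135) = √(-47/51 + 31*(-51/47))*(1/49135) = √(-47/51 - 1581/47)*(1/49135) = √(-82840/2397)*(1/49135) = (2*I*√49641870/2397)*(1/49135) = 2*I*√49641870/117776595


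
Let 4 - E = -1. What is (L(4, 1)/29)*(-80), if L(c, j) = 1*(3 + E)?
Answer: -640/29 ≈ -22.069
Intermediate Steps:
E = 5 (E = 4 - 1*(-1) = 4 + 1 = 5)
L(c, j) = 8 (L(c, j) = 1*(3 + 5) = 1*8 = 8)
(L(4, 1)/29)*(-80) = (8/29)*(-80) = -640/29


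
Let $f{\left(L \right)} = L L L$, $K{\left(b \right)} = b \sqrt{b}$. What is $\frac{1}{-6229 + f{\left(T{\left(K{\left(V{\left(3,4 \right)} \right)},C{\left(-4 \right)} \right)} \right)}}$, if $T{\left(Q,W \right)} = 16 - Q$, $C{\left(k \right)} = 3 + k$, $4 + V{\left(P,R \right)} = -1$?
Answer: $- \frac{i}{3215 \sqrt{5} + 8133 i} \approx -6.9025 \cdot 10^{-5} - 6.1013 \cdot 10^{-5} i$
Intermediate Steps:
$V{\left(P,R \right)} = -5$ ($V{\left(P,R \right)} = -4 - 1 = -5$)
$K{\left(b \right)} = b^{\frac{3}{2}}$
$f{\left(L \right)} = L^{3}$ ($f{\left(L \right)} = L^{2} L = L^{3}$)
$\frac{1}{-6229 + f{\left(T{\left(K{\left(V{\left(3,4 \right)} \right)},C{\left(-4 \right)} \right)} \right)}} = \frac{1}{-6229 + \left(16 - \left(-5\right)^{\frac{3}{2}}\right)^{3}} = \frac{1}{-6229 + \left(16 - - 5 i \sqrt{5}\right)^{3}} = \frac{1}{-6229 + \left(16 + 5 i \sqrt{5}\right)^{3}}$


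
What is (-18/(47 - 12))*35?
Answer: -18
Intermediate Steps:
(-18/(47 - 12))*35 = (-18/35)*35 = ((1/35)*(-18))*35 = -18/35*35 = -18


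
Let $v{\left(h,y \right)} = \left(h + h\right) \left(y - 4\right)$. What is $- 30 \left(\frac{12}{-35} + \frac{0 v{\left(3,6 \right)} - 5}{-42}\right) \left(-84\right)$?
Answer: $-564$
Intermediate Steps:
$v{\left(h,y \right)} = 2 h \left(-4 + y\right)$
$- 30 \left(\frac{12}{-35} + \frac{0 v{\left(3,6 \right)} - 5}{-42}\right) \left(-84\right) = - 30 \left(\frac{12}{-35} + \frac{0 \cdot 2 \cdot 3 \left(-4 + 6\right) - 5}{-42}\right) \left(-84\right) = - 30 \left(12 \left(- \frac{1}{35}\right) + \left(0 \cdot 2 \cdot 3 \cdot 2 - 5\right) \left(- \frac{1}{42}\right)\right) \left(-84\right) = - 30 \left(- \frac{12}{35} + \left(0 \cdot 12 - 5\right) \left(- \frac{1}{42}\right)\right) \left(-84\right) = - 30 \left(- \frac{12}{35} + \left(0 - 5\right) \left(- \frac{1}{42}\right)\right) \left(-84\right) = - 30 \left(- \frac{12}{35} - - \frac{5}{42}\right) \left(-84\right) = - 30 \left(- \frac{12}{35} + \frac{5}{42}\right) \left(-84\right) = \left(-30\right) \left(- \frac{47}{210}\right) \left(-84\right) = \frac{47}{7} \left(-84\right) = -564$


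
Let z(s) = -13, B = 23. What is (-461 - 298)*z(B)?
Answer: 9867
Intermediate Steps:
(-461 - 298)*z(B) = (-461 - 298)*(-13) = -759*(-13) = 9867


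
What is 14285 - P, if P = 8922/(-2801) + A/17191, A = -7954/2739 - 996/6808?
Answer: 3207324605996489705/224473892299998 ≈ 14288.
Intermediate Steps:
A = -14219719/4661778 (A = -7954*1/2739 - 996*1/6808 = -7954/2739 - 249/1702 = -14219719/4661778 ≈ -3.0503)
P = -715054491018275/224473892299998 (P = 8922/(-2801) - 14219719/4661778/17191 = 8922*(-1/2801) - 14219719/4661778*1/17191 = -8922/2801 - 14219719/80140625598 = -715054491018275/224473892299998 ≈ -3.1855)
14285 - P = 14285 - 1*(-715054491018275/224473892299998) = 14285 + 715054491018275/224473892299998 = 3207324605996489705/224473892299998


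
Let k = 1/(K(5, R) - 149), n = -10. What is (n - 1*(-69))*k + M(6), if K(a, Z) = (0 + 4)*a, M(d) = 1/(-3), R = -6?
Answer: -34/43 ≈ -0.79070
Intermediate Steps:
M(d) = -⅓
K(a, Z) = 4*a
k = -1/129 (k = 1/(4*5 - 149) = 1/(20 - 149) = 1/(-129) = -1/129 ≈ -0.0077519)
(n - 1*(-69))*k + M(6) = (-10 - 1*(-69))*(-1/129) - ⅓ = (-10 + 69)*(-1/129) - ⅓ = 59*(-1/129) - ⅓ = -59/129 - ⅓ = -34/43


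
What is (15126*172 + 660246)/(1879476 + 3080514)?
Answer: 543653/826665 ≈ 0.65765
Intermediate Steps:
(15126*172 + 660246)/(1879476 + 3080514) = (2601672 + 660246)/4959990 = 3261918*(1/4959990) = 543653/826665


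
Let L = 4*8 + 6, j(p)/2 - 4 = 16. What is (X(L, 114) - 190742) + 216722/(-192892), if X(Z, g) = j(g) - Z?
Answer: -18396218401/96446 ≈ -1.9074e+5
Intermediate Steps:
j(p) = 40 (j(p) = 8 + 2*16 = 8 + 32 = 40)
L = 38 (L = 32 + 6 = 38)
X(Z, g) = 40 - Z
(X(L, 114) - 190742) + 216722/(-192892) = ((40 - 1*38) - 190742) + 216722/(-192892) = ((40 - 38) - 190742) + 216722*(-1/192892) = (2 - 190742) - 108361/96446 = -190740 - 108361/96446 = -18396218401/96446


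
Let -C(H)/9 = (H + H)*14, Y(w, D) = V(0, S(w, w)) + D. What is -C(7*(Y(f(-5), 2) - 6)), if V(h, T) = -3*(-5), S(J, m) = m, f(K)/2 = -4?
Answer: 19404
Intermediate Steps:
f(K) = -8 (f(K) = 2*(-4) = -8)
V(h, T) = 15
Y(w, D) = 15 + D
C(H) = -252*H (C(H) = -9*(H + H)*14 = -9*2*H*14 = -252*H)
-C(7*(Y(f(-5), 2) - 6)) = -(-252)*7*((15 + 2) - 6) = -(-252)*7*(17 - 6) = -(-252)*7*11 = -(-252)*77 = -1*(-19404) = 19404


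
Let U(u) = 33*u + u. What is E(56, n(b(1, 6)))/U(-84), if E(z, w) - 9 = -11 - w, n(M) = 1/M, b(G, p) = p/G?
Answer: 13/17136 ≈ 0.00075864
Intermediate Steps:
U(u) = 34*u
E(z, w) = -2 - w (E(z, w) = 9 + (-11 - w) = -2 - w)
E(56, n(b(1, 6)))/U(-84) = (-2 - 1/(6/1))/((34*(-84))) = (-2 - 1/(6*1))/(-2856) = (-2 - 1/6)*(-1/2856) = (-2 - 1*⅙)*(-1/2856) = (-2 - ⅙)*(-1/2856) = -13/6*(-1/2856) = 13/17136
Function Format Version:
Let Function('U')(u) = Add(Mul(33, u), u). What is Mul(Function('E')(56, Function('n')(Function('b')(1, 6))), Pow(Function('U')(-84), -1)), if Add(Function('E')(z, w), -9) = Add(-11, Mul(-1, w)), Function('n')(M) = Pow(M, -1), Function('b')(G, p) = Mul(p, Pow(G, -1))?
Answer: Rational(13, 17136) ≈ 0.00075864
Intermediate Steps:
Function('U')(u) = Mul(34, u)
Function('E')(z, w) = Add(-2, Mul(-1, w)) (Function('E')(z, w) = Add(9, Add(-11, Mul(-1, w))) = Add(-2, Mul(-1, w)))
Mul(Function('E')(56, Function('n')(Function('b')(1, 6))), Pow(Function('U')(-84), -1)) = Mul(Add(-2, Mul(-1, Pow(Mul(6, Pow(1, -1)), -1))), Pow(Mul(34, -84), -1)) = Mul(Add(-2, Mul(-1, Pow(Mul(6, 1), -1))), Pow(-2856, -1)) = Mul(Add(-2, Mul(-1, Pow(6, -1))), Rational(-1, 2856)) = Mul(Add(-2, Mul(-1, Rational(1, 6))), Rational(-1, 2856)) = Mul(Add(-2, Rational(-1, 6)), Rational(-1, 2856)) = Mul(Rational(-13, 6), Rational(-1, 2856)) = Rational(13, 17136)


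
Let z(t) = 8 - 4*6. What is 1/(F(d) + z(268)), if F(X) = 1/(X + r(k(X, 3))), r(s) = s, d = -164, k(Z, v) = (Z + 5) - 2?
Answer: -325/5201 ≈ -0.062488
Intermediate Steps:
z(t) = -16 (z(t) = 8 - 24 = -16)
k(Z, v) = 3 + Z (k(Z, v) = (5 + Z) - 2 = 3 + Z)
F(X) = 1/(3 + 2*X) (F(X) = 1/(X + (3 + X)) = 1/(3 + 2*X))
1/(F(d) + z(268)) = 1/(1/(3 + 2*(-164)) - 16) = 1/(1/(3 - 328) - 16) = 1/(1/(-325) - 16) = 1/(-1/325 - 16) = 1/(-5201/325) = -325/5201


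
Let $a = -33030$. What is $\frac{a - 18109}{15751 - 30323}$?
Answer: $\frac{51139}{14572} \approx 3.5094$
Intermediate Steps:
$\frac{a - 18109}{15751 - 30323} = \frac{-33030 - 18109}{15751 - 30323} = - \frac{51139}{-14572} = \left(-51139\right) \left(- \frac{1}{14572}\right) = \frac{51139}{14572}$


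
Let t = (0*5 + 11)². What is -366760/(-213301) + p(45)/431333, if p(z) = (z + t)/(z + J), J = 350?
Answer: 62487333384566/36341485292035 ≈ 1.7194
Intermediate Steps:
t = 121 (t = (0 + 11)² = 11² = 121)
p(z) = (121 + z)/(350 + z) (p(z) = (z + 121)/(z + 350) = (121 + z)/(350 + z))
-366760/(-213301) + p(45)/431333 = -366760/(-213301) + ((121 + 45)/(350 + 45))/431333 = -366760*(-1/213301) + (166/395)*(1/431333) = 366760/213301 + ((1/395)*166)*(1/431333) = 366760/213301 + (166/395)*(1/431333) = 366760/213301 + 166/170376535 = 62487333384566/36341485292035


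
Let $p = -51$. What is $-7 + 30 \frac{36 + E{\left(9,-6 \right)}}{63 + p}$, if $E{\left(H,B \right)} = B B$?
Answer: $173$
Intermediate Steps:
$E{\left(H,B \right)} = B^{2}$
$-7 + 30 \frac{36 + E{\left(9,-6 \right)}}{63 + p} = -7 + 30 \frac{36 + \left(-6\right)^{2}}{63 - 51} = -7 + 30 \frac{36 + 36}{12} = -7 + 30 \cdot 72 \cdot \frac{1}{12} = -7 + 30 \cdot 6 = -7 + 180 = 173$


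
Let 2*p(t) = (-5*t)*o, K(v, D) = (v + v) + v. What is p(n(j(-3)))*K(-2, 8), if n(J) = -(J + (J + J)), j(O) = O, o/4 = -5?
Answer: -2700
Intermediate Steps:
o = -20 (o = 4*(-5) = -20)
n(J) = -3*J (n(J) = -(J + 2*J) = -3*J)
K(v, D) = 3*v (K(v, D) = 2*v + v = 3*v)
p(t) = 50*t (p(t) = (-5*t*(-20))/2 = (100*t)/2 = 50*t)
p(n(j(-3)))*K(-2, 8) = (50*(-3*(-3)))*(3*(-2)) = (50*9)*(-6) = 450*(-6) = -2700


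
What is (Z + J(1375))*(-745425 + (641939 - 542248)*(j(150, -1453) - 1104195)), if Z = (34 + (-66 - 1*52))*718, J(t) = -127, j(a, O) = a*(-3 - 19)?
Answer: 6672950893137330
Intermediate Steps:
j(a, O) = -22*a (j(a, O) = a*(-22) = -22*a)
Z = -60312 (Z = (34 + (-66 - 52))*718 = (34 - 118)*718 = -84*718 = -60312)
(Z + J(1375))*(-745425 + (641939 - 542248)*(j(150, -1453) - 1104195)) = (-60312 - 127)*(-745425 + (641939 - 542248)*(-22*150 - 1104195)) = -60439*(-745425 + 99691*(-3300 - 1104195)) = -60439*(-745425 + 99691*(-1107495)) = -60439*(-745425 - 110407284045) = -60439*(-110408029470) = 6672950893137330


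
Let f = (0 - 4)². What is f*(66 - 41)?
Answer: 400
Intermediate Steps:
f = 16 (f = (-4)² = 16)
f*(66 - 41) = 16*(66 - 41) = 16*25 = 400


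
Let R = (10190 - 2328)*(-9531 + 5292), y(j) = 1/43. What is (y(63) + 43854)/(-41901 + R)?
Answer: -1885723/1434863517 ≈ -0.0013142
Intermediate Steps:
y(j) = 1/43
R = -33327018 (R = 7862*(-4239) = -33327018)
(y(63) + 43854)/(-41901 + R) = (1/43 + 43854)/(-41901 - 33327018) = (1885723/43)/(-33368919) = (1885723/43)*(-1/33368919) = -1885723/1434863517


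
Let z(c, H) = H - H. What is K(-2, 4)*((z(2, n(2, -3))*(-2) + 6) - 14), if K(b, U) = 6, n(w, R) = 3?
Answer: -48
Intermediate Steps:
z(c, H) = 0
K(-2, 4)*((z(2, n(2, -3))*(-2) + 6) - 14) = 6*((0*(-2) + 6) - 14) = 6*((0 + 6) - 14) = 6*(6 - 14) = 6*(-8) = -48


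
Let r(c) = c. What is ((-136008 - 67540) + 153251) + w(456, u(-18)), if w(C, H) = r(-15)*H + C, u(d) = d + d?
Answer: -49301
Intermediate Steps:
u(d) = 2*d
w(C, H) = C - 15*H (w(C, H) = -15*H + C = C - 15*H)
((-136008 - 67540) + 153251) + w(456, u(-18)) = ((-136008 - 67540) + 153251) + (456 - 30*(-18)) = (-203548 + 153251) + (456 - 15*(-36)) = -50297 + (456 + 540) = -50297 + 996 = -49301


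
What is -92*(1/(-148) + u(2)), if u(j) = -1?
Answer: 3427/37 ≈ 92.622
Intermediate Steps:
-92*(1/(-148) + u(2)) = -92*(1/(-148) - 1) = -92*(-1/148 - 1) = -92*(-149/148) = 3427/37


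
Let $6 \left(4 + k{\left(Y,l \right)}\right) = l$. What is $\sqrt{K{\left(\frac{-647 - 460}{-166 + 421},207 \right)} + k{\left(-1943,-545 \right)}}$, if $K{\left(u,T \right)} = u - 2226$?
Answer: $\frac{i \sqrt{604777890}}{510} \approx 48.22 i$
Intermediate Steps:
$k{\left(Y,l \right)} = -4 + \frac{l}{6}$
$K{\left(u,T \right)} = -2226 + u$
$\sqrt{K{\left(\frac{-647 - 460}{-166 + 421},207 \right)} + k{\left(-1943,-545 \right)}} = \sqrt{\left(-2226 + \frac{-647 - 460}{-166 + 421}\right) + \left(-4 + \frac{1}{6} \left(-545\right)\right)} = \sqrt{\left(-2226 - \frac{1107}{255}\right) - \frac{569}{6}} = \sqrt{\left(-2226 - \frac{369}{85}\right) - \frac{569}{6}} = \sqrt{- \frac{189579}{85} - \frac{569}{6}} = \sqrt{- \frac{1185839}{510}} = \frac{i \sqrt{604777890}}{510}$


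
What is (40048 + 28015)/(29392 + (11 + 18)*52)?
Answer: 68063/30900 ≈ 2.2027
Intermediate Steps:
(40048 + 28015)/(29392 + (11 + 18)*52) = 68063/(29392 + 29*52) = 68063/(29392 + 1508) = 68063/30900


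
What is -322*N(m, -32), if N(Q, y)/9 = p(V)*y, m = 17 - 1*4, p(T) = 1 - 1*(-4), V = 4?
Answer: 463680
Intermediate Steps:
p(T) = 5 (p(T) = 1 + 4 = 5)
m = 13 (m = 17 - 4 = 13)
N(Q, y) = 45*y (N(Q, y) = 9*(5*y) = 45*y)
-322*N(m, -32) = -14490*(-32) = -322*(-1440) = 463680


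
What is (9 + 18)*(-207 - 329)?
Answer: -14472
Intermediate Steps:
(9 + 18)*(-207 - 329) = 27*(-536) = -14472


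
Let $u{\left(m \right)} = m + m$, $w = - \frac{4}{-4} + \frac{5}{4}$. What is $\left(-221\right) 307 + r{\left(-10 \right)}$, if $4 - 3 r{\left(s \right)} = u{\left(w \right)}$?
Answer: $- \frac{407083}{6} \approx -67847.0$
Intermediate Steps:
$w = \frac{9}{4}$ ($w = \left(-4\right) \left(- \frac{1}{4}\right) + 5 \cdot \frac{1}{4} = 1 + \frac{5}{4} = \frac{9}{4} \approx 2.25$)
$u{\left(m \right)} = 2 m$
$r{\left(s \right)} = - \frac{1}{6}$ ($r{\left(s \right)} = \frac{4}{3} - \frac{2 \cdot \frac{9}{4}}{3} = \frac{4}{3} - \frac{3}{2} = - \frac{1}{6}$)
$\left(-221\right) 307 + r{\left(-10 \right)} = \left(-221\right) 307 - \frac{1}{6} = -67847 - \frac{1}{6} = - \frac{407083}{6}$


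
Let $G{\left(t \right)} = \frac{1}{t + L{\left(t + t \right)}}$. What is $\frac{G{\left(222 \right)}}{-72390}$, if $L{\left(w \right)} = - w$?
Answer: $\frac{1}{16070580} \approx 6.2225 \cdot 10^{-8}$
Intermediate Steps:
$G{\left(t \right)} = - \frac{1}{t}$ ($G{\left(t \right)} = \frac{1}{t - \left(t + t\right)} = \frac{1}{t - 2 t} = \frac{1}{\left(-1\right) t} = - \frac{1}{t}$)
$\frac{G{\left(222 \right)}}{-72390} = \frac{\left(-1\right) \frac{1}{222}}{-72390} = \left(-1\right) \frac{1}{222} \left(- \frac{1}{72390}\right) = \left(- \frac{1}{222}\right) \left(- \frac{1}{72390}\right) = \frac{1}{16070580}$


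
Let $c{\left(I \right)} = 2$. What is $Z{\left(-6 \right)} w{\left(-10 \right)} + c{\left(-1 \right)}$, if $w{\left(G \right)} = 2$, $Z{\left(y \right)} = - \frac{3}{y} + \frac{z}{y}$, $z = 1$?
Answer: $\frac{8}{3} \approx 2.6667$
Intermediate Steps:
$Z{\left(y \right)} = - \frac{2}{y}$ ($Z{\left(y \right)} = - \frac{3}{y} + 1 \frac{1}{y} = - \frac{3}{y} + \frac{1}{y} = - \frac{2}{y}$)
$Z{\left(-6 \right)} w{\left(-10 \right)} + c{\left(-1 \right)} = - \frac{2}{-6} \cdot 2 + 2 = \left(-2\right) \left(- \frac{1}{6}\right) 2 + 2 = \frac{1}{3} \cdot 2 + 2 = \frac{2}{3} + 2 = \frac{8}{3}$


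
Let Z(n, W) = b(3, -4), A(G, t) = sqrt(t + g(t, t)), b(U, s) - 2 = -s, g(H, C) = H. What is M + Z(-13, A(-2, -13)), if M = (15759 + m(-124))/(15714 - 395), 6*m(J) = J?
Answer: 322957/45957 ≈ 7.0274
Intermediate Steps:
m(J) = J/6
b(U, s) = 2 - s
A(G, t) = sqrt(2)*sqrt(t) (A(G, t) = sqrt(t + t) = sqrt(2*t) = sqrt(2)*sqrt(t))
Z(n, W) = 6 (Z(n, W) = 2 - 1*(-4) = 2 + 4 = 6)
M = 47215/45957 (M = (15759 + (1/6)*(-124))/(15714 - 395) = (15759 - 62/3)/15319 = (47215/3)*(1/15319) = 47215/45957 ≈ 1.0274)
M + Z(-13, A(-2, -13)) = 47215/45957 + 6 = 322957/45957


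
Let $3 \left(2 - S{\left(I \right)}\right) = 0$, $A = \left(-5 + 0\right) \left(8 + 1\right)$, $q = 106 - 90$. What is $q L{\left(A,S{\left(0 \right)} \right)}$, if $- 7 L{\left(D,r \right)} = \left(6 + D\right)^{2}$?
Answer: $- \frac{24336}{7} \approx -3476.6$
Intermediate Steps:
$q = 16$ ($q = 106 - 90 = 16$)
$A = -45$ ($A = \left(-5\right) 9 = -45$)
$S{\left(I \right)} = 2$ ($S{\left(I \right)} = 2 - 0 = 2 + 0 = 2$)
$L{\left(D,r \right)} = - \frac{\left(6 + D\right)^{2}}{7}$
$q L{\left(A,S{\left(0 \right)} \right)} = 16 \left(- \frac{\left(6 - 45\right)^{2}}{7}\right) = 16 \left(- \frac{\left(-39\right)^{2}}{7}\right) = 16 \left(\left(- \frac{1}{7}\right) 1521\right) = 16 \left(- \frac{1521}{7}\right) = - \frac{24336}{7}$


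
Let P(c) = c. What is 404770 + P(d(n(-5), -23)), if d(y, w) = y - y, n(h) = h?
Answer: 404770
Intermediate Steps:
d(y, w) = 0
404770 + P(d(n(-5), -23)) = 404770 + 0 = 404770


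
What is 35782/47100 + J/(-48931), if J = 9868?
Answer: 643033121/1152325050 ≈ 0.55803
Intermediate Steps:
35782/47100 + J/(-48931) = 35782/47100 + 9868/(-48931) = 35782*(1/47100) + 9868*(-1/48931) = 17891/23550 - 9868/48931 = 643033121/1152325050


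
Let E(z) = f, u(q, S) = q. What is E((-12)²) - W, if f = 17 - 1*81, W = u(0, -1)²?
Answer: -64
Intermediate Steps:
W = 0 (W = 0² = 0)
f = -64 (f = 17 - 81 = -64)
E(z) = -64
E((-12)²) - W = -64 - 1*0 = -64 + 0 = -64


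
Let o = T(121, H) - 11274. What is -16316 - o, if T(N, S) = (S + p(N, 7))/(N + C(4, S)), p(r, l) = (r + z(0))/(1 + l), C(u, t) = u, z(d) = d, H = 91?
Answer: -5042849/1000 ≈ -5042.9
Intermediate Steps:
p(r, l) = r/(1 + l) (p(r, l) = (r + 0)/(1 + l) = r/(1 + l))
T(N, S) = (S + N/8)/(4 + N) (T(N, S) = (S + N/(1 + 7))/(N + 4) = (S + N/8)/(4 + N))
o = -11273151/1000 (o = (91 + (⅛)*121)/(4 + 121) - 11274 = (91 + 121/8)/125 - 11274 = (1/125)*(849/8) - 11274 = 849/1000 - 11274 = -11273151/1000 ≈ -11273.)
-16316 - o = -16316 - 1*(-11273151/1000) = -16316 + 11273151/1000 = -5042849/1000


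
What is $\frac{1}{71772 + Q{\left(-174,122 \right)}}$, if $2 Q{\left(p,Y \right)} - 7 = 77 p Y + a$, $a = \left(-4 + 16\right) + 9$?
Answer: $- \frac{1}{745492} \approx -1.3414 \cdot 10^{-6}$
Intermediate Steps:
$a = 21$ ($a = 12 + 9 = 21$)
$Q{\left(p,Y \right)} = 14 + \frac{77 Y p}{2}$ ($Q{\left(p,Y \right)} = \frac{7}{2} + \frac{77 p Y + 21}{2} = \frac{7}{2} + \frac{77 Y p + 21}{2} = \frac{7}{2} + \frac{21 + 77 Y p}{2} = \frac{7}{2} + \left(\frac{21}{2} + \frac{77 Y p}{2}\right) = 14 + \frac{77 Y p}{2}$)
$\frac{1}{71772 + Q{\left(-174,122 \right)}} = \frac{1}{71772 + \left(14 + \frac{77}{2} \cdot 122 \left(-174\right)\right)} = \frac{1}{71772 + \left(14 - 817278\right)} = \frac{1}{71772 - 817264} = \frac{1}{-745492} = - \frac{1}{745492}$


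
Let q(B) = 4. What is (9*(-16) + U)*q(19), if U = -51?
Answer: -780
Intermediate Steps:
(9*(-16) + U)*q(19) = (9*(-16) - 51)*4 = (-144 - 51)*4 = -195*4 = -780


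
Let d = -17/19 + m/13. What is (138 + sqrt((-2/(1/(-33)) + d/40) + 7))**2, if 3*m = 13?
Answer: (39330 + sqrt(5928285))**2/81225 ≈ 21475.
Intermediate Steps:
m = 13/3 (m = (1/3)*13 = 13/3 ≈ 4.3333)
d = -32/57 (d = -17/19 + (13/3)/13 = -17*1/19 + (13/3)*(1/13) = -17/19 + 1/3 = -32/57 ≈ -0.56140)
(138 + sqrt((-2/(1/(-33)) + d/40) + 7))**2 = (138 + sqrt((-2/(1/(-33)) - 32/57/40) + 7))**2 = (138 + sqrt((-2/(-1/33) - 32/57*1/40) + 7))**2 = (138 + sqrt((-2*(-33) - 4/285) + 7))**2 = (138 + sqrt((66 - 4/285) + 7))**2 = (138 + sqrt(18806/285 + 7))**2 = (138 + sqrt(20801/285))**2 = (138 + sqrt(5928285)/285)**2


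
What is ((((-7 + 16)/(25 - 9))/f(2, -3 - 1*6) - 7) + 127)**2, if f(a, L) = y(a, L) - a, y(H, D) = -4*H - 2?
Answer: 58936329/4096 ≈ 14389.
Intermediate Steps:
y(H, D) = -2 - 4*H
f(a, L) = -2 - 5*a (f(a, L) = (-2 - 4*a) - a = -2 - 5*a)
((((-7 + 16)/(25 - 9))/f(2, -3 - 1*6) - 7) + 127)**2 = ((((-7 + 16)/(25 - 9))/(-2 - 5*2) - 7) + 127)**2 = (((9/16)/(-2 - 10) - 7) + 127)**2 = (((9*(1/16))/(-12) - 7) + 127)**2 = (((9/16)*(-1/12) - 7) + 127)**2 = ((-3/64 - 7) + 127)**2 = (-451/64 + 127)**2 = (7677/64)**2 = 58936329/4096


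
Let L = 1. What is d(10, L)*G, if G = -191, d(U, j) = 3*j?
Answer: -573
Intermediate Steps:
d(10, L)*G = (3*1)*(-191) = 3*(-191) = -573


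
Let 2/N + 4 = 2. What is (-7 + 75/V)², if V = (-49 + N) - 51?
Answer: 611524/10201 ≈ 59.947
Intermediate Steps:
N = -1 (N = 2/(-4 + 2) = 2/(-2) = 2*(-½) = -1)
V = -101 (V = (-49 - 1) - 51 = -50 - 51 = -101)
(-7 + 75/V)² = (-7 + 75/(-101))² = (-7 + 75*(-1/101))² = (-7 - 75/101)² = (-782/101)² = 611524/10201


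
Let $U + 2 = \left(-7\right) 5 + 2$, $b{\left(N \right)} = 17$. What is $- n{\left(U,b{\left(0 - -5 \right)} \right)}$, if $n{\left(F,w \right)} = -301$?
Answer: $301$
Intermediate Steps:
$U = -35$ ($U = -2 + \left(\left(-7\right) 5 + 2\right) = -2 + \left(-35 + 2\right) = -2 - 33 = -35$)
$- n{\left(U,b{\left(0 - -5 \right)} \right)} = \left(-1\right) \left(-301\right) = 301$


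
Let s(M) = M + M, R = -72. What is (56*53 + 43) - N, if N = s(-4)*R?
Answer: 2435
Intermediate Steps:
s(M) = 2*M
N = 576 (N = (2*(-4))*(-72) = -8*(-72) = 576)
(56*53 + 43) - N = (56*53 + 43) - 1*576 = (2968 + 43) - 576 = 3011 - 576 = 2435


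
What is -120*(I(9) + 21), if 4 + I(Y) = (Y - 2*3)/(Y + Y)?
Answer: -2060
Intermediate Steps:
I(Y) = -4 + (-6 + Y)/(2*Y) (I(Y) = -4 + (Y - 2*3)/(Y + Y) = -4 + (Y - 6)/((2*Y)) = -4 + (-6 + Y)*(1/(2*Y)) = -4 + (-6 + Y)/(2*Y))
-120*(I(9) + 21) = -120*((-7/2 - 3/9) + 21) = -120*((-7/2 - 3*⅑) + 21) = -120*((-7/2 - ⅓) + 21) = -120*(-23/6 + 21) = -120*103/6 = -2060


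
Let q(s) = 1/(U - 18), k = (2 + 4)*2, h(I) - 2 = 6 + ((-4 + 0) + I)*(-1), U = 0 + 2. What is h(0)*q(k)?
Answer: -3/4 ≈ -0.75000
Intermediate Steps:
U = 2
h(I) = 12 - I (h(I) = 2 + (6 + ((-4 + 0) + I)*(-1)) = 2 + (6 + (-4 + I)*(-1)) = 2 + (6 + (4 - I)) = 2 + (10 - I) = 12 - I)
k = 12 (k = 6*2 = 12)
q(s) = -1/16 (q(s) = 1/(2 - 18) = 1/(-16) = -1/16)
h(0)*q(k) = (12 - 1*0)*(-1/16) = (12 + 0)*(-1/16) = 12*(-1/16) = -3/4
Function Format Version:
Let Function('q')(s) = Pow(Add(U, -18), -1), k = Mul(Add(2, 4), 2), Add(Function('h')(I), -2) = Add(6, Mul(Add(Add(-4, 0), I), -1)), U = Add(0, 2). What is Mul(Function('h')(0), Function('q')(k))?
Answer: Rational(-3, 4) ≈ -0.75000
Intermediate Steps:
U = 2
Function('h')(I) = Add(12, Mul(-1, I)) (Function('h')(I) = Add(2, Add(6, Mul(Add(Add(-4, 0), I), -1))) = Add(2, Add(6, Mul(Add(-4, I), -1))) = Add(2, Add(6, Add(4, Mul(-1, I)))) = Add(2, Add(10, Mul(-1, I))) = Add(12, Mul(-1, I)))
k = 12 (k = Mul(6, 2) = 12)
Function('q')(s) = Rational(-1, 16) (Function('q')(s) = Pow(Add(2, -18), -1) = Pow(-16, -1) = Rational(-1, 16))
Mul(Function('h')(0), Function('q')(k)) = Mul(Add(12, Mul(-1, 0)), Rational(-1, 16)) = Mul(Add(12, 0), Rational(-1, 16)) = Mul(12, Rational(-1, 16)) = Rational(-3, 4)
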